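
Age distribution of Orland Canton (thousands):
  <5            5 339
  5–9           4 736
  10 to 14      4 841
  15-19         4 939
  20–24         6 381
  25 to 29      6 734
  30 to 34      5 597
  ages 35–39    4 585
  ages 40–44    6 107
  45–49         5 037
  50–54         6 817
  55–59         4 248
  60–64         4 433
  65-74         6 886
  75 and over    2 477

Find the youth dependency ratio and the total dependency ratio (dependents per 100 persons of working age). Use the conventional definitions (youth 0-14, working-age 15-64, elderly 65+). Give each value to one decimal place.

Youth dependency ratio: 27.2
Total dependency ratio: 44.2

0–14: 5 339 + 4 736 + 4 841 = 14 916
15–64: 4 939 + 6 381 + 6 734 + 5 597 + 4 585 + 6 107 + 5 037 + 6 817 + 4 248 + 4 433 = 54 878
65+: 6 886 + 2 477 = 9 363
Youth dependency ratio = 14 916 / 54 878 × 100 = 27.2
Total dependency ratio = (14 916 + 9 363) / 54 878 × 100 = 24 279 / 54 878 × 100 = 44.2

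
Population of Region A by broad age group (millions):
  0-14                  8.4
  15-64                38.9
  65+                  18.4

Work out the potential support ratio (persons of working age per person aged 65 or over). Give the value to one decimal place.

Potential support ratio = 38.9 / 18.4 = 2.1

Potential support ratio: 2.1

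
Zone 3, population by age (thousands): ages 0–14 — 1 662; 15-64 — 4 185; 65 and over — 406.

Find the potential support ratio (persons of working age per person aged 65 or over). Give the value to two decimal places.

Potential support ratio: 10.31

Potential support ratio = 4 185 / 406 = 10.31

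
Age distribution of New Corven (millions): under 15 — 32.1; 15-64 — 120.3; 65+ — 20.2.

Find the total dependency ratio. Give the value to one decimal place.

Total dependency ratio = (32.1 + 20.2) / 120.3 × 100 = 52.3 / 120.3 × 100 = 43.5

Total dependency ratio: 43.5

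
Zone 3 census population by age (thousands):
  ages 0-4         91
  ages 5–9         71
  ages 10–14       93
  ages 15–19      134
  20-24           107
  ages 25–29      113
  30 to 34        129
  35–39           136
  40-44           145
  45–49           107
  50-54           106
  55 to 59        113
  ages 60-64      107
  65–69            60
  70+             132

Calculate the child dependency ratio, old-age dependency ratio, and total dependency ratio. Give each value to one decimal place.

Youth dependency ratio: 21.3
Old-age dependency ratio: 16.0
Total dependency ratio: 37.3

0–14: 91 + 71 + 93 = 255
15–64: 134 + 107 + 113 + 129 + 136 + 145 + 107 + 106 + 113 + 107 = 1 197
65+: 60 + 132 = 192
Youth dependency ratio = 255 / 1 197 × 100 = 21.3
Old-age dependency ratio = 192 / 1 197 × 100 = 16.0
Total dependency ratio = (255 + 192) / 1 197 × 100 = 447 / 1 197 × 100 = 37.3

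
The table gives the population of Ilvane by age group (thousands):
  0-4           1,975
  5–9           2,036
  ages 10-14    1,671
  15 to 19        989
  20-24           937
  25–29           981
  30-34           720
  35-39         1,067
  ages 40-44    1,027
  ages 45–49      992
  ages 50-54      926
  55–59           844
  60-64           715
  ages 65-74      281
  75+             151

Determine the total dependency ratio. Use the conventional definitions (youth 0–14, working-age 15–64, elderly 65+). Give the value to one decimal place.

Total dependency ratio: 66.5

0–14: 1,975 + 2,036 + 1,671 = 5,682
15–64: 989 + 937 + 981 + 720 + 1,067 + 1,027 + 992 + 926 + 844 + 715 = 9,198
65+: 281 + 151 = 432
Total dependency ratio = (5,682 + 432) / 9,198 × 100 = 6,114 / 9,198 × 100 = 66.5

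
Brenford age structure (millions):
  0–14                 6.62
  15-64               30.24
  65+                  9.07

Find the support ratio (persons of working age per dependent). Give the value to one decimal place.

Support ratio: 1.9

Support ratio = 30.24 / (6.62 + 9.07) = 30.24 / 15.69 = 1.9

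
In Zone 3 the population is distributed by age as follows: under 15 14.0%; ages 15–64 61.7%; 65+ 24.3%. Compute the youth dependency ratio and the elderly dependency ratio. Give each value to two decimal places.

Youth dependency ratio: 22.69
Old-age dependency ratio: 39.38

Youth dependency ratio = 14.0 / 61.7 × 100 = 22.69
Old-age dependency ratio = 24.3 / 61.7 × 100 = 39.38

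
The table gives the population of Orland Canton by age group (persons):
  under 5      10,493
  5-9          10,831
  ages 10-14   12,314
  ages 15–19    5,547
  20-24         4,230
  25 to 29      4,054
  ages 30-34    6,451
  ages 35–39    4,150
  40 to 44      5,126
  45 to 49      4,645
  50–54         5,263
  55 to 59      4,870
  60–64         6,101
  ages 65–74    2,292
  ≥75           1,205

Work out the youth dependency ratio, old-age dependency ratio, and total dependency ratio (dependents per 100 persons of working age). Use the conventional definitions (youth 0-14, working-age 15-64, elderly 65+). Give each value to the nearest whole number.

0–14: 10,493 + 10,831 + 12,314 = 33,638
15–64: 5,547 + 4,230 + 4,054 + 6,451 + 4,150 + 5,126 + 4,645 + 5,263 + 4,870 + 6,101 = 50,437
65+: 2,292 + 1,205 = 3,497
Youth dependency ratio = 33,638 / 50,437 × 100 = 67
Old-age dependency ratio = 3,497 / 50,437 × 100 = 7
Total dependency ratio = (33,638 + 3,497) / 50,437 × 100 = 37,135 / 50,437 × 100 = 74

Youth dependency ratio: 67
Old-age dependency ratio: 7
Total dependency ratio: 74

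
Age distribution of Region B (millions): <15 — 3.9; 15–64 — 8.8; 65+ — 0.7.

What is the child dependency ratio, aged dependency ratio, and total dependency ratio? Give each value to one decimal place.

Youth dependency ratio: 44.3
Old-age dependency ratio: 8.0
Total dependency ratio: 52.3

Youth dependency ratio = 3.9 / 8.8 × 100 = 44.3
Old-age dependency ratio = 0.7 / 8.8 × 100 = 8.0
Total dependency ratio = (3.9 + 0.7) / 8.8 × 100 = 4.6 / 8.8 × 100 = 52.3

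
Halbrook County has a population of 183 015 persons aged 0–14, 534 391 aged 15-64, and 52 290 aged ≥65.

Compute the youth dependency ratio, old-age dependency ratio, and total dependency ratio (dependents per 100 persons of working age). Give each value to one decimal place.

Youth dependency ratio = 183 015 / 534 391 × 100 = 34.2
Old-age dependency ratio = 52 290 / 534 391 × 100 = 9.8
Total dependency ratio = (183 015 + 52 290) / 534 391 × 100 = 235 305 / 534 391 × 100 = 44.0

Youth dependency ratio: 34.2
Old-age dependency ratio: 9.8
Total dependency ratio: 44.0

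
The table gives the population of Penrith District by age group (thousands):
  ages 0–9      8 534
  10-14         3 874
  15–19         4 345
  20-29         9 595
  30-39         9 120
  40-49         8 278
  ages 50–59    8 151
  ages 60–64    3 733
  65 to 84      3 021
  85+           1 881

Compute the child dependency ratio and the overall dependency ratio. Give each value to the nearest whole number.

0–14: 8 534 + 3 874 = 12 408
15–64: 4 345 + 9 595 + 9 120 + 8 278 + 8 151 + 3 733 = 43 222
65+: 3 021 + 1 881 = 4 902
Youth dependency ratio = 12 408 / 43 222 × 100 = 29
Total dependency ratio = (12 408 + 4 902) / 43 222 × 100 = 17 310 / 43 222 × 100 = 40

Youth dependency ratio: 29
Total dependency ratio: 40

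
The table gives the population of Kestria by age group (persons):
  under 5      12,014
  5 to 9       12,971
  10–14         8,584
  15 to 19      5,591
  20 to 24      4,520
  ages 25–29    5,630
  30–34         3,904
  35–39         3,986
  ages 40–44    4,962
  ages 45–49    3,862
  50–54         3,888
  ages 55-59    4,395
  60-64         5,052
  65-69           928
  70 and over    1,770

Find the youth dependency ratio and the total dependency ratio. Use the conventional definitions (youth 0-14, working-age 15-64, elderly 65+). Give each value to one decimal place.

0–14: 12,014 + 12,971 + 8,584 = 33,569
15–64: 5,591 + 4,520 + 5,630 + 3,904 + 3,986 + 4,962 + 3,862 + 3,888 + 4,395 + 5,052 = 45,790
65+: 928 + 1,770 = 2,698
Youth dependency ratio = 33,569 / 45,790 × 100 = 73.3
Total dependency ratio = (33,569 + 2,698) / 45,790 × 100 = 36,267 / 45,790 × 100 = 79.2

Youth dependency ratio: 73.3
Total dependency ratio: 79.2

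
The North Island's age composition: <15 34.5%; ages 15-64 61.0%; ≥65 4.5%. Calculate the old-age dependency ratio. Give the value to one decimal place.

Old-age dependency ratio: 7.4

Old-age dependency ratio = 4.5 / 61.0 × 100 = 7.4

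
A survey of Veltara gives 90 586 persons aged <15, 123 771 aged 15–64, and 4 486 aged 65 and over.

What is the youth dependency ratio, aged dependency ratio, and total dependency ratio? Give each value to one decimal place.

Youth dependency ratio = 90 586 / 123 771 × 100 = 73.2
Old-age dependency ratio = 4 486 / 123 771 × 100 = 3.6
Total dependency ratio = (90 586 + 4 486) / 123 771 × 100 = 95 072 / 123 771 × 100 = 76.8

Youth dependency ratio: 73.2
Old-age dependency ratio: 3.6
Total dependency ratio: 76.8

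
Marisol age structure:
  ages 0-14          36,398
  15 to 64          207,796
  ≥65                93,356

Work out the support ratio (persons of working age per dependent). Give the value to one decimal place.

Support ratio = 207,796 / (36,398 + 93,356) = 207,796 / 129,754 = 1.6

Support ratio: 1.6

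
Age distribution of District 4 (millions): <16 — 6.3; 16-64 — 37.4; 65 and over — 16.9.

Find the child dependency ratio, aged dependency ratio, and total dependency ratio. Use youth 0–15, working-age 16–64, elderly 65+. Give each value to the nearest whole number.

Youth dependency ratio: 17
Old-age dependency ratio: 45
Total dependency ratio: 62

Youth dependency ratio = 6.3 / 37.4 × 100 = 17
Old-age dependency ratio = 16.9 / 37.4 × 100 = 45
Total dependency ratio = (6.3 + 16.9) / 37.4 × 100 = 23.2 / 37.4 × 100 = 62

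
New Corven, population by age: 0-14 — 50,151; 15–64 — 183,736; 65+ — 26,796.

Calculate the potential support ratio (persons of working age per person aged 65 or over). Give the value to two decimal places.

Potential support ratio: 6.86

Potential support ratio = 183,736 / 26,796 = 6.86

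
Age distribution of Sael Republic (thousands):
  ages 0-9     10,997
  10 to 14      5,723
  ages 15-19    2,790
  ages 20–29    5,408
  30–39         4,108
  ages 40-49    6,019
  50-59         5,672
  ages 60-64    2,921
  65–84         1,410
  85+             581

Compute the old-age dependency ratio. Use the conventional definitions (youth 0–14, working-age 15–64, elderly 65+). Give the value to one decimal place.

0–14: 10,997 + 5,723 = 16,720
15–64: 2,790 + 5,408 + 4,108 + 6,019 + 5,672 + 2,921 = 26,918
65+: 1,410 + 581 = 1,991
Old-age dependency ratio = 1,991 / 26,918 × 100 = 7.4

Old-age dependency ratio: 7.4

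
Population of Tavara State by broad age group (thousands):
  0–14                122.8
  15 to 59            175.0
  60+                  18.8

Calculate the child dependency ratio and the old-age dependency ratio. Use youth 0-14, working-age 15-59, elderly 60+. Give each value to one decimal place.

Youth dependency ratio = 122.8 / 175.0 × 100 = 70.2
Old-age dependency ratio = 18.8 / 175.0 × 100 = 10.7

Youth dependency ratio: 70.2
Old-age dependency ratio: 10.7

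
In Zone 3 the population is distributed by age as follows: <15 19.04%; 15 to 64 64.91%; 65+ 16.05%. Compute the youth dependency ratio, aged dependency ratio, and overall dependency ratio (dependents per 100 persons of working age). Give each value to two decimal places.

Youth dependency ratio = 19.04 / 64.91 × 100 = 29.33
Old-age dependency ratio = 16.05 / 64.91 × 100 = 24.73
Total dependency ratio = (19.04 + 16.05) / 64.91 × 100 = 35.09 / 64.91 × 100 = 54.06

Youth dependency ratio: 29.33
Old-age dependency ratio: 24.73
Total dependency ratio: 54.06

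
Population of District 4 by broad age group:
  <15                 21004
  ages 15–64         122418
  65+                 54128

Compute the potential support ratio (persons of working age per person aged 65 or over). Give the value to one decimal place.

Potential support ratio = 122418 / 54128 = 2.3

Potential support ratio: 2.3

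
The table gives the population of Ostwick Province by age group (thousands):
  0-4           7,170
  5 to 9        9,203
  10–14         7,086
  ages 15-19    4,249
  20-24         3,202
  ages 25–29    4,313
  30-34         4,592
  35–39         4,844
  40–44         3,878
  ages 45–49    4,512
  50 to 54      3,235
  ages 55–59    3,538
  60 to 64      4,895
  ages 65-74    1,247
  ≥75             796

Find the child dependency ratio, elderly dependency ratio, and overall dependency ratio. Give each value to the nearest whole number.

0–14: 7,170 + 9,203 + 7,086 = 23,459
15–64: 4,249 + 3,202 + 4,313 + 4,592 + 4,844 + 3,878 + 4,512 + 3,235 + 3,538 + 4,895 = 41,258
65+: 1,247 + 796 = 2,043
Youth dependency ratio = 23,459 / 41,258 × 100 = 57
Old-age dependency ratio = 2,043 / 41,258 × 100 = 5
Total dependency ratio = (23,459 + 2,043) / 41,258 × 100 = 25,502 / 41,258 × 100 = 62

Youth dependency ratio: 57
Old-age dependency ratio: 5
Total dependency ratio: 62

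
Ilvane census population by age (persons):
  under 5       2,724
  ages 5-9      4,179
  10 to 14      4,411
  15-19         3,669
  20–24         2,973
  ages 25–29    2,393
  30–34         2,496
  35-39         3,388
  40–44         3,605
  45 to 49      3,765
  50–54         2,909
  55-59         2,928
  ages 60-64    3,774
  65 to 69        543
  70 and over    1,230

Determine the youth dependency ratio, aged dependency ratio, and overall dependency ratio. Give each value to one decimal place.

Youth dependency ratio: 35.5
Old-age dependency ratio: 5.6
Total dependency ratio: 41.0

0–14: 2,724 + 4,179 + 4,411 = 11,314
15–64: 3,669 + 2,973 + 2,393 + 2,496 + 3,388 + 3,605 + 3,765 + 2,909 + 2,928 + 3,774 = 31,900
65+: 543 + 1,230 = 1,773
Youth dependency ratio = 11,314 / 31,900 × 100 = 35.5
Old-age dependency ratio = 1,773 / 31,900 × 100 = 5.6
Total dependency ratio = (11,314 + 1,773) / 31,900 × 100 = 13,087 / 31,900 × 100 = 41.0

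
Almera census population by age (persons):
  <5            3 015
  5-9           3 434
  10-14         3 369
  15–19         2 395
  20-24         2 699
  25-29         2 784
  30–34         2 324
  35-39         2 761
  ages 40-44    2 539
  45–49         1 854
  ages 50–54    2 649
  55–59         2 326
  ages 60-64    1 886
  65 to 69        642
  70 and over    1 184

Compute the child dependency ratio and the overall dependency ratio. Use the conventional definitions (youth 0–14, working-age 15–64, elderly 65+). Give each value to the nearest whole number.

Youth dependency ratio: 41
Total dependency ratio: 48

0–14: 3 015 + 3 434 + 3 369 = 9 818
15–64: 2 395 + 2 699 + 2 784 + 2 324 + 2 761 + 2 539 + 1 854 + 2 649 + 2 326 + 1 886 = 24 217
65+: 642 + 1 184 = 1 826
Youth dependency ratio = 9 818 / 24 217 × 100 = 41
Total dependency ratio = (9 818 + 1 826) / 24 217 × 100 = 11 644 / 24 217 × 100 = 48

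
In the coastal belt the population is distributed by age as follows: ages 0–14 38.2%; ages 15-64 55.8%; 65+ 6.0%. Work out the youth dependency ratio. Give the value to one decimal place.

Youth dependency ratio = 38.2 / 55.8 × 100 = 68.5

Youth dependency ratio: 68.5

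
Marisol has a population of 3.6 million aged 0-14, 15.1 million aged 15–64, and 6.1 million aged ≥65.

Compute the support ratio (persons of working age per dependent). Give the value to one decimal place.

Support ratio = 15.1 / (3.6 + 6.1) = 15.1 / 9.7 = 1.6

Support ratio: 1.6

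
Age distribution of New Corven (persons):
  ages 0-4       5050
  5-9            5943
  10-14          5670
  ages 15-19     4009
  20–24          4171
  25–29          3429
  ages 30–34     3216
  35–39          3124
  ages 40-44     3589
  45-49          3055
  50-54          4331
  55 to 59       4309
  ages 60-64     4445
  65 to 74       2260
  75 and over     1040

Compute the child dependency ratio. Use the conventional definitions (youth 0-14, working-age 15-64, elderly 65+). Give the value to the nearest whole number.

0–14: 5050 + 5943 + 5670 = 16663
15–64: 4009 + 4171 + 3429 + 3216 + 3124 + 3589 + 3055 + 4331 + 4309 + 4445 = 37678
65+: 2260 + 1040 = 3300
Youth dependency ratio = 16663 / 37678 × 100 = 44

Youth dependency ratio: 44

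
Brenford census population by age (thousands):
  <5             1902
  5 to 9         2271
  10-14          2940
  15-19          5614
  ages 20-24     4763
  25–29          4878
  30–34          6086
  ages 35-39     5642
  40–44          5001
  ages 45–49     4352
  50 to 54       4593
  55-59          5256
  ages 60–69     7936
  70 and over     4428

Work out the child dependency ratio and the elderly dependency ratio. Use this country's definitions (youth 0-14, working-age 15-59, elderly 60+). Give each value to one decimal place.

0–14: 1902 + 2271 + 2940 = 7113
15–59: 5614 + 4763 + 4878 + 6086 + 5642 + 5001 + 4352 + 4593 + 5256 = 46185
60+: 7936 + 4428 = 12364
Youth dependency ratio = 7113 / 46185 × 100 = 15.4
Old-age dependency ratio = 12364 / 46185 × 100 = 26.8

Youth dependency ratio: 15.4
Old-age dependency ratio: 26.8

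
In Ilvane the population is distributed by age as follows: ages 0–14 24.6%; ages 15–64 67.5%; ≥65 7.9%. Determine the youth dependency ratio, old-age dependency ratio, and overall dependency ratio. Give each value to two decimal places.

Youth dependency ratio = 24.6 / 67.5 × 100 = 36.44
Old-age dependency ratio = 7.9 / 67.5 × 100 = 11.70
Total dependency ratio = (24.6 + 7.9) / 67.5 × 100 = 32.5 / 67.5 × 100 = 48.15

Youth dependency ratio: 36.44
Old-age dependency ratio: 11.70
Total dependency ratio: 48.15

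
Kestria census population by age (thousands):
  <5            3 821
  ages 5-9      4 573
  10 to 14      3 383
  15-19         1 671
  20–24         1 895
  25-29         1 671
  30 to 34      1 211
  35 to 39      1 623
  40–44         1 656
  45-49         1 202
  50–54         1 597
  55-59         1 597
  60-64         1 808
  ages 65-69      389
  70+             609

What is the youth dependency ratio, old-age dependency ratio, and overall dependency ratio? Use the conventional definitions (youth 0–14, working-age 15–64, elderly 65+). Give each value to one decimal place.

0–14: 3 821 + 4 573 + 3 383 = 11 777
15–64: 1 671 + 1 895 + 1 671 + 1 211 + 1 623 + 1 656 + 1 202 + 1 597 + 1 597 + 1 808 = 15 931
65+: 389 + 609 = 998
Youth dependency ratio = 11 777 / 15 931 × 100 = 73.9
Old-age dependency ratio = 998 / 15 931 × 100 = 6.3
Total dependency ratio = (11 777 + 998) / 15 931 × 100 = 12 775 / 15 931 × 100 = 80.2

Youth dependency ratio: 73.9
Old-age dependency ratio: 6.3
Total dependency ratio: 80.2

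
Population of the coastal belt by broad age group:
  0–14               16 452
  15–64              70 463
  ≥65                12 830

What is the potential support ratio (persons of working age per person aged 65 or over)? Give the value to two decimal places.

Potential support ratio = 70 463 / 12 830 = 5.49

Potential support ratio: 5.49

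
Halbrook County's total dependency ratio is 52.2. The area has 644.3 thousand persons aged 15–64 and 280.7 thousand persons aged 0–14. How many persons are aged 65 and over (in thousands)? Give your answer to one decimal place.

Total dependency ratio = (youth + elderly) / working-age × 100
52.2 = (280.7 + E) / 644.3 × 100
⇒ 55.6

Aged 65 and over: 55.6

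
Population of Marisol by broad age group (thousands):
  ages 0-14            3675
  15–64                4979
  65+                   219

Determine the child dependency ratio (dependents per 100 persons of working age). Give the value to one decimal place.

Youth dependency ratio: 73.8

Youth dependency ratio = 3675 / 4979 × 100 = 73.8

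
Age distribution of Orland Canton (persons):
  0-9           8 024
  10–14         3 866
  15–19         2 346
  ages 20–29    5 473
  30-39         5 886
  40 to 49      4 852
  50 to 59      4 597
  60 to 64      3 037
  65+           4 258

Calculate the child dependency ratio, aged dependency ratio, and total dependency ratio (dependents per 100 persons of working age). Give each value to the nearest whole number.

Youth dependency ratio: 45
Old-age dependency ratio: 16
Total dependency ratio: 62

0–14: 8 024 + 3 866 = 11 890
15–64: 2 346 + 5 473 + 5 886 + 4 852 + 4 597 + 3 037 = 26 191
65+: 4 258
Youth dependency ratio = 11 890 / 26 191 × 100 = 45
Old-age dependency ratio = 4 258 / 26 191 × 100 = 16
Total dependency ratio = (11 890 + 4 258) / 26 191 × 100 = 16 148 / 26 191 × 100 = 62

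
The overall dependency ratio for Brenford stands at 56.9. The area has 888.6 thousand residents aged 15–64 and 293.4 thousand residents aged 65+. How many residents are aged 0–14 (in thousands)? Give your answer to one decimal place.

Aged 0–14: 212.2

Total dependency ratio = (youth + elderly) / working-age × 100
56.9 = (Y + 293.4) / 888.6 × 100
⇒ 212.2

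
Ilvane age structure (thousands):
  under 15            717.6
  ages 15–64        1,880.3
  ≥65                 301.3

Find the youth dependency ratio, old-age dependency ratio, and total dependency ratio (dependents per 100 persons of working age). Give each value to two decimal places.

Youth dependency ratio = 717.6 / 1,880.3 × 100 = 38.16
Old-age dependency ratio = 301.3 / 1,880.3 × 100 = 16.02
Total dependency ratio = (717.6 + 301.3) / 1,880.3 × 100 = 1,018.9 / 1,880.3 × 100 = 54.19

Youth dependency ratio: 38.16
Old-age dependency ratio: 16.02
Total dependency ratio: 54.19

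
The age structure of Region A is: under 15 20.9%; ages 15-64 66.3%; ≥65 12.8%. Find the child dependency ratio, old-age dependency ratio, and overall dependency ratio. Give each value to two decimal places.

Youth dependency ratio: 31.52
Old-age dependency ratio: 19.31
Total dependency ratio: 50.83

Youth dependency ratio = 20.9 / 66.3 × 100 = 31.52
Old-age dependency ratio = 12.8 / 66.3 × 100 = 19.31
Total dependency ratio = (20.9 + 12.8) / 66.3 × 100 = 33.7 / 66.3 × 100 = 50.83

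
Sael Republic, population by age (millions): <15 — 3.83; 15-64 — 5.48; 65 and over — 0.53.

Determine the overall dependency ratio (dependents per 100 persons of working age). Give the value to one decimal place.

Total dependency ratio: 79.6

Total dependency ratio = (3.83 + 0.53) / 5.48 × 100 = 4.36 / 5.48 × 100 = 79.6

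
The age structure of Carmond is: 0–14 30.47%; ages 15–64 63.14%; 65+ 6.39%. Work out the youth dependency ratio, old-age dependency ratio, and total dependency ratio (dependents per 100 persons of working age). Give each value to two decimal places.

Youth dependency ratio: 48.26
Old-age dependency ratio: 10.12
Total dependency ratio: 58.38

Youth dependency ratio = 30.47 / 63.14 × 100 = 48.26
Old-age dependency ratio = 6.39 / 63.14 × 100 = 10.12
Total dependency ratio = (30.47 + 6.39) / 63.14 × 100 = 36.86 / 63.14 × 100 = 58.38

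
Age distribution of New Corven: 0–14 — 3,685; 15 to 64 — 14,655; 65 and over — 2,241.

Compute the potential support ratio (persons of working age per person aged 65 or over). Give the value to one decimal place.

Potential support ratio: 6.5

Potential support ratio = 14,655 / 2,241 = 6.5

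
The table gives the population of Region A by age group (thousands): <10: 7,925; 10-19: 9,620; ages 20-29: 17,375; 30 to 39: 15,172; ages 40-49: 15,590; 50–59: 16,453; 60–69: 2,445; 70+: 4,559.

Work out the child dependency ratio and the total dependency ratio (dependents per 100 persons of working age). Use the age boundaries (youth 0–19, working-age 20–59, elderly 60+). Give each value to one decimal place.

Youth dependency ratio: 27.2
Total dependency ratio: 38.0

0–19: 7,925 + 9,620 = 17,545
20–59: 17,375 + 15,172 + 15,590 + 16,453 = 64,590
60+: 2,445 + 4,559 = 7,004
Youth dependency ratio = 17,545 / 64,590 × 100 = 27.2
Total dependency ratio = (17,545 + 7,004) / 64,590 × 100 = 24,549 / 64,590 × 100 = 38.0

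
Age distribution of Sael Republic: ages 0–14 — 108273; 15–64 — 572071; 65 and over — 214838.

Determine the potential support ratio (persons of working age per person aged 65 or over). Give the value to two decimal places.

Potential support ratio: 2.66

Potential support ratio = 572071 / 214838 = 2.66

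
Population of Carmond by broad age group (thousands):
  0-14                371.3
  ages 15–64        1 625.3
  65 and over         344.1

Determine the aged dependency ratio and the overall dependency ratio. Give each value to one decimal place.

Old-age dependency ratio: 21.2
Total dependency ratio: 44.0

Old-age dependency ratio = 344.1 / 1 625.3 × 100 = 21.2
Total dependency ratio = (371.3 + 344.1) / 1 625.3 × 100 = 715.4 / 1 625.3 × 100 = 44.0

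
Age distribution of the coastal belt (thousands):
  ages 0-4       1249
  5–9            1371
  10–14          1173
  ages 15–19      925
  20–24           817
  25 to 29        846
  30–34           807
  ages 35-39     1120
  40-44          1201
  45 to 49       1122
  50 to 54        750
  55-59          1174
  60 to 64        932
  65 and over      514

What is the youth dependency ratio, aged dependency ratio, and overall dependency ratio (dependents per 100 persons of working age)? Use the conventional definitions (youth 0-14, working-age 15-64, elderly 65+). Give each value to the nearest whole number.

0–14: 1249 + 1371 + 1173 = 3793
15–64: 925 + 817 + 846 + 807 + 1120 + 1201 + 1122 + 750 + 1174 + 932 = 9694
65+: 514
Youth dependency ratio = 3793 / 9694 × 100 = 39
Old-age dependency ratio = 514 / 9694 × 100 = 5
Total dependency ratio = (3793 + 514) / 9694 × 100 = 4307 / 9694 × 100 = 44

Youth dependency ratio: 39
Old-age dependency ratio: 5
Total dependency ratio: 44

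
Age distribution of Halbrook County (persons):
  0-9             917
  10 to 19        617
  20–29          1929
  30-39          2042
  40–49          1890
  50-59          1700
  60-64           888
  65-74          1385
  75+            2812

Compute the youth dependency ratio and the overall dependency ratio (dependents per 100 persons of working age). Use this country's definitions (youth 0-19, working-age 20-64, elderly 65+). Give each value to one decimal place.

Youth dependency ratio: 18.2
Total dependency ratio: 67.8

0–19: 917 + 617 = 1534
20–64: 1929 + 2042 + 1890 + 1700 + 888 = 8449
65+: 1385 + 2812 = 4197
Youth dependency ratio = 1534 / 8449 × 100 = 18.2
Total dependency ratio = (1534 + 4197) / 8449 × 100 = 5731 / 8449 × 100 = 67.8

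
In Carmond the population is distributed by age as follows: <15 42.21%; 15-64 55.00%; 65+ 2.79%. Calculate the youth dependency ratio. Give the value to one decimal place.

Youth dependency ratio: 76.7

Youth dependency ratio = 42.21 / 55.00 × 100 = 76.7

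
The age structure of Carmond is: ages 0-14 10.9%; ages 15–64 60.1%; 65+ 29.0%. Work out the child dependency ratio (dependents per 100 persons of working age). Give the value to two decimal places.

Youth dependency ratio: 18.14

Youth dependency ratio = 10.9 / 60.1 × 100 = 18.14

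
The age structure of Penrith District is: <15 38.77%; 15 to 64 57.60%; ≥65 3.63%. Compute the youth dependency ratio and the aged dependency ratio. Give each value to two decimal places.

Youth dependency ratio: 67.31
Old-age dependency ratio: 6.30

Youth dependency ratio = 38.77 / 57.60 × 100 = 67.31
Old-age dependency ratio = 3.63 / 57.60 × 100 = 6.30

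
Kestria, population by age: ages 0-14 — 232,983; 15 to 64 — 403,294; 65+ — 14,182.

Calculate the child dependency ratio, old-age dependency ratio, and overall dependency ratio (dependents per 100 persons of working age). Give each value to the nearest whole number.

Youth dependency ratio = 232,983 / 403,294 × 100 = 58
Old-age dependency ratio = 14,182 / 403,294 × 100 = 4
Total dependency ratio = (232,983 + 14,182) / 403,294 × 100 = 247,165 / 403,294 × 100 = 61

Youth dependency ratio: 58
Old-age dependency ratio: 4
Total dependency ratio: 61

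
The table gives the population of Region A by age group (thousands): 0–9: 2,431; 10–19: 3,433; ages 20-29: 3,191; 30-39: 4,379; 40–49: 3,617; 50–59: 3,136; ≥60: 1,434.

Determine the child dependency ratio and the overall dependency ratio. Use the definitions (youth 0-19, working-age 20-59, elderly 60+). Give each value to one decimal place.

Youth dependency ratio: 40.9
Total dependency ratio: 51.0

0–19: 2,431 + 3,433 = 5,864
20–59: 3,191 + 4,379 + 3,617 + 3,136 = 14,323
60+: 1,434
Youth dependency ratio = 5,864 / 14,323 × 100 = 40.9
Total dependency ratio = (5,864 + 1,434) / 14,323 × 100 = 7,298 / 14,323 × 100 = 51.0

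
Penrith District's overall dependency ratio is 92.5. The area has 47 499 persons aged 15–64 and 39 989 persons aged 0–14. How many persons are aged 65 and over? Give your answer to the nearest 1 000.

Total dependency ratio = (youth + elderly) / working-age × 100
92.5 = (39 989 + E) / 47 499 × 100
⇒ 4 000

Aged 65 and over: 4 000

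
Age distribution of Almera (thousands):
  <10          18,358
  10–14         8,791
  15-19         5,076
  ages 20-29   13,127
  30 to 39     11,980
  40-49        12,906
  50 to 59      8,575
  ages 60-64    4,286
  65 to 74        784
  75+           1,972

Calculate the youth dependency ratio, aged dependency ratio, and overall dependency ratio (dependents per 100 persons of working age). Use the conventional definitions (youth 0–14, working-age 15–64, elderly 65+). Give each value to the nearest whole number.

0–14: 18,358 + 8,791 = 27,149
15–64: 5,076 + 13,127 + 11,980 + 12,906 + 8,575 + 4,286 = 55,950
65+: 784 + 1,972 = 2,756
Youth dependency ratio = 27,149 / 55,950 × 100 = 49
Old-age dependency ratio = 2,756 / 55,950 × 100 = 5
Total dependency ratio = (27,149 + 2,756) / 55,950 × 100 = 29,905 / 55,950 × 100 = 53

Youth dependency ratio: 49
Old-age dependency ratio: 5
Total dependency ratio: 53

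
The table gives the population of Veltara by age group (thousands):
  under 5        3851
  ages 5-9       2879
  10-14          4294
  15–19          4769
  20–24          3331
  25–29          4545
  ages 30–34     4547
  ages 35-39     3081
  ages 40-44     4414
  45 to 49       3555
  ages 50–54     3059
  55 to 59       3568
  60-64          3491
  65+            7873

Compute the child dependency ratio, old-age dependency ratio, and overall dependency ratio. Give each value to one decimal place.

0–14: 3851 + 2879 + 4294 = 11024
15–64: 4769 + 3331 + 4545 + 4547 + 3081 + 4414 + 3555 + 3059 + 3568 + 3491 = 38360
65+: 7873
Youth dependency ratio = 11024 / 38360 × 100 = 28.7
Old-age dependency ratio = 7873 / 38360 × 100 = 20.5
Total dependency ratio = (11024 + 7873) / 38360 × 100 = 18897 / 38360 × 100 = 49.3

Youth dependency ratio: 28.7
Old-age dependency ratio: 20.5
Total dependency ratio: 49.3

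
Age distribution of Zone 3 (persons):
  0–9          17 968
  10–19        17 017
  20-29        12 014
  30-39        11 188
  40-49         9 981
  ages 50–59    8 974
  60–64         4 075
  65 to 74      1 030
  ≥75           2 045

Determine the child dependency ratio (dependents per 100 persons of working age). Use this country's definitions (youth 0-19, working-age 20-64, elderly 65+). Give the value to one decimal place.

Youth dependency ratio: 75.7

0–19: 17 968 + 17 017 = 34 985
20–64: 12 014 + 11 188 + 9 981 + 8 974 + 4 075 = 46 232
65+: 1 030 + 2 045 = 3 075
Youth dependency ratio = 34 985 / 46 232 × 100 = 75.7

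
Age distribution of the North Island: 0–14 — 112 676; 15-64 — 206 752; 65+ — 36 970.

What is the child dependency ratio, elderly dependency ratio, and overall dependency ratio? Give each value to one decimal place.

Youth dependency ratio: 54.5
Old-age dependency ratio: 17.9
Total dependency ratio: 72.4

Youth dependency ratio = 112 676 / 206 752 × 100 = 54.5
Old-age dependency ratio = 36 970 / 206 752 × 100 = 17.9
Total dependency ratio = (112 676 + 36 970) / 206 752 × 100 = 149 646 / 206 752 × 100 = 72.4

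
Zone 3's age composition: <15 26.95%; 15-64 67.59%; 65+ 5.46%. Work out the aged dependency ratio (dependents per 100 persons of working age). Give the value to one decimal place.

Old-age dependency ratio: 8.1

Old-age dependency ratio = 5.46 / 67.59 × 100 = 8.1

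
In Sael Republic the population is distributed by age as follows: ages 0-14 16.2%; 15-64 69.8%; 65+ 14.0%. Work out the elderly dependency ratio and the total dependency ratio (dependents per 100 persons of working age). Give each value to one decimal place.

Old-age dependency ratio = 14.0 / 69.8 × 100 = 20.1
Total dependency ratio = (16.2 + 14.0) / 69.8 × 100 = 30.2 / 69.8 × 100 = 43.3

Old-age dependency ratio: 20.1
Total dependency ratio: 43.3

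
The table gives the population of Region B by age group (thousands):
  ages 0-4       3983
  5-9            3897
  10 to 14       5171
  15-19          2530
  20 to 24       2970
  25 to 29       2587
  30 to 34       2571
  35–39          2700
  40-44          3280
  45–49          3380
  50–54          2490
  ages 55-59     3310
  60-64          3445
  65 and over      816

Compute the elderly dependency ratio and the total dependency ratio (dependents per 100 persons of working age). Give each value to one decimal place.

Old-age dependency ratio: 2.8
Total dependency ratio: 47.4

0–14: 3983 + 3897 + 5171 = 13051
15–64: 2530 + 2970 + 2587 + 2571 + 2700 + 3280 + 3380 + 2490 + 3310 + 3445 = 29263
65+: 816
Old-age dependency ratio = 816 / 29263 × 100 = 2.8
Total dependency ratio = (13051 + 816) / 29263 × 100 = 13867 / 29263 × 100 = 47.4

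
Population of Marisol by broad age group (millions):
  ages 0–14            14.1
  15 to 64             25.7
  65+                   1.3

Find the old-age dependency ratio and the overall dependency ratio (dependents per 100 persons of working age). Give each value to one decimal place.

Old-age dependency ratio: 5.1
Total dependency ratio: 59.9

Old-age dependency ratio = 1.3 / 25.7 × 100 = 5.1
Total dependency ratio = (14.1 + 1.3) / 25.7 × 100 = 15.4 / 25.7 × 100 = 59.9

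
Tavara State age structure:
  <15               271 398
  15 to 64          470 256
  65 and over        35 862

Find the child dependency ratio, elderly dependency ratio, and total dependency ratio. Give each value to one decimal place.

Youth dependency ratio: 57.7
Old-age dependency ratio: 7.6
Total dependency ratio: 65.3

Youth dependency ratio = 271 398 / 470 256 × 100 = 57.7
Old-age dependency ratio = 35 862 / 470 256 × 100 = 7.6
Total dependency ratio = (271 398 + 35 862) / 470 256 × 100 = 307 260 / 470 256 × 100 = 65.3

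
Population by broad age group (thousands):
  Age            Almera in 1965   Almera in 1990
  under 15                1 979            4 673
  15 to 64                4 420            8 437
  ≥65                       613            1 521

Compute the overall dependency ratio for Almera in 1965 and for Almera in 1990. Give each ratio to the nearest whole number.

Almera in 1965: (1 979 + 613) / 4 420 × 100 = 2 592 / 4 420 × 100 = 59
Almera in 1990: (4 673 + 1 521) / 8 437 × 100 = 6 194 / 8 437 × 100 = 73

Almera in 1965: 59
Almera in 1990: 73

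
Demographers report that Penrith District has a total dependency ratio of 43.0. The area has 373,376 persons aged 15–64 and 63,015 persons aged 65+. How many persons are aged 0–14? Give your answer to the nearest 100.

Aged 0–14: 97,500

Total dependency ratio = (youth + elderly) / working-age × 100
43.0 = (Y + 63,015) / 373,376 × 100
⇒ 97,500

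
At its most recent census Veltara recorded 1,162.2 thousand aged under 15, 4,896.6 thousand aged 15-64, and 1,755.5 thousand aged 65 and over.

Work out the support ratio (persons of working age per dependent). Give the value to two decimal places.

Support ratio = 4,896.6 / (1,162.2 + 1,755.5) = 4,896.6 / 2,917.7 = 1.68

Support ratio: 1.68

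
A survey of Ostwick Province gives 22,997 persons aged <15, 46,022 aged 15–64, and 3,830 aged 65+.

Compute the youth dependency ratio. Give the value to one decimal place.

Youth dependency ratio: 50.0

Youth dependency ratio = 22,997 / 46,022 × 100 = 50.0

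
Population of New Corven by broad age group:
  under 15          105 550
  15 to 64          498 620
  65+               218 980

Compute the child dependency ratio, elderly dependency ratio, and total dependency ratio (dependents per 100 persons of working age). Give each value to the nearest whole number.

Youth dependency ratio: 21
Old-age dependency ratio: 44
Total dependency ratio: 65

Youth dependency ratio = 105 550 / 498 620 × 100 = 21
Old-age dependency ratio = 218 980 / 498 620 × 100 = 44
Total dependency ratio = (105 550 + 218 980) / 498 620 × 100 = 324 530 / 498 620 × 100 = 65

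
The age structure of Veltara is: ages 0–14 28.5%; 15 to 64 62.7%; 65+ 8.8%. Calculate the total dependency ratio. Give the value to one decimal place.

Total dependency ratio = (28.5 + 8.8) / 62.7 × 100 = 37.3 / 62.7 × 100 = 59.5

Total dependency ratio: 59.5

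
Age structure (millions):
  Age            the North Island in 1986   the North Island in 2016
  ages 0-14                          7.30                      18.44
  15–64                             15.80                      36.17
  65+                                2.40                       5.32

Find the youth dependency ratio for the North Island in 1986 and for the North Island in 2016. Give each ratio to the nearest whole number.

the North Island in 1986: 46
the North Island in 2016: 51

the North Island in 1986: 7.30 / 15.80 × 100 = 46
the North Island in 2016: 18.44 / 36.17 × 100 = 51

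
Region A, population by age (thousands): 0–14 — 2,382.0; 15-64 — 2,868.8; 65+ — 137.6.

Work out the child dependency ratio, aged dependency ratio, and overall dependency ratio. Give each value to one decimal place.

Youth dependency ratio = 2,382.0 / 2,868.8 × 100 = 83.0
Old-age dependency ratio = 137.6 / 2,868.8 × 100 = 4.8
Total dependency ratio = (2,382.0 + 137.6) / 2,868.8 × 100 = 2,519.6 / 2,868.8 × 100 = 87.8

Youth dependency ratio: 83.0
Old-age dependency ratio: 4.8
Total dependency ratio: 87.8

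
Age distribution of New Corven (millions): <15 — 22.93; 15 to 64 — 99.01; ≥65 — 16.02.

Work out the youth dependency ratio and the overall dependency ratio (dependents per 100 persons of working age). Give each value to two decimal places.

Youth dependency ratio = 22.93 / 99.01 × 100 = 23.16
Total dependency ratio = (22.93 + 16.02) / 99.01 × 100 = 38.95 / 99.01 × 100 = 39.34

Youth dependency ratio: 23.16
Total dependency ratio: 39.34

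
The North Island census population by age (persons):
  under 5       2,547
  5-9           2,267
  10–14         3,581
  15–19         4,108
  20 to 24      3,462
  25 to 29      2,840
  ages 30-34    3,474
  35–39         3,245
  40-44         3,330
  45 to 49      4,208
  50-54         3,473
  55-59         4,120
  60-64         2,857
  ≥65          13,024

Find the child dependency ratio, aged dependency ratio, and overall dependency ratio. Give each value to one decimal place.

0–14: 2,547 + 2,267 + 3,581 = 8,395
15–64: 4,108 + 3,462 + 2,840 + 3,474 + 3,245 + 3,330 + 4,208 + 3,473 + 4,120 + 2,857 = 35,117
65+: 13,024
Youth dependency ratio = 8,395 / 35,117 × 100 = 23.9
Old-age dependency ratio = 13,024 / 35,117 × 100 = 37.1
Total dependency ratio = (8,395 + 13,024) / 35,117 × 100 = 21,419 / 35,117 × 100 = 61.0

Youth dependency ratio: 23.9
Old-age dependency ratio: 37.1
Total dependency ratio: 61.0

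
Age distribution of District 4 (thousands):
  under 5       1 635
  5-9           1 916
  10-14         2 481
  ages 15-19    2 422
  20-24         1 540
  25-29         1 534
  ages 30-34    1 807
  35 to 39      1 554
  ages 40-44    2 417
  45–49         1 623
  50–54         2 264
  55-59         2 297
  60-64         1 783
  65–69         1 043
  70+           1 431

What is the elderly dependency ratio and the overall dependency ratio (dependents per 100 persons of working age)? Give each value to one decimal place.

0–14: 1 635 + 1 916 + 2 481 = 6 032
15–64: 2 422 + 1 540 + 1 534 + 1 807 + 1 554 + 2 417 + 1 623 + 2 264 + 2 297 + 1 783 = 19 241
65+: 1 043 + 1 431 = 2 474
Old-age dependency ratio = 2 474 / 19 241 × 100 = 12.9
Total dependency ratio = (6 032 + 2 474) / 19 241 × 100 = 8 506 / 19 241 × 100 = 44.2

Old-age dependency ratio: 12.9
Total dependency ratio: 44.2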